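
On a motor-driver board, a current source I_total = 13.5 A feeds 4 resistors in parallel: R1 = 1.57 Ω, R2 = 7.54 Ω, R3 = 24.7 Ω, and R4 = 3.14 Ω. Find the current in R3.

ΣG = 1/1.57 + 1/7.54 + 1/24.7 + 1/3.14 = 1.129.
By the current-divider rule, I = I_total · G_k/ΣG = 13.5 × 0.03587 = 0.4843 A.

I ≈ 0.484 A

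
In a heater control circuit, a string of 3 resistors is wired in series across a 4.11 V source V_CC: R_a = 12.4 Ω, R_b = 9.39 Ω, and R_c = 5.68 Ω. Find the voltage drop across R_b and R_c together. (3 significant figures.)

ΣR = 12.4 + 9.39 + 5.68 = 27.47 Ω.
R_{R_b..R_c} = 9.39 + 5.68 = 15.07 Ω.
V = V_CC · R/ΣR = 4.11 × 0.5486 = 2.255 V.

V ≈ 2.25 V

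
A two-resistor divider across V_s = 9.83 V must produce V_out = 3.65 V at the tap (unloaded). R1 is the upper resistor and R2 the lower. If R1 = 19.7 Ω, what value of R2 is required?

R2 ≈ 11.6 Ω

V_out/V_s = R2/(R1+R2) = 0.3713.
Rearranging, R2 = R1·k/(1−k) = 19.7 × 0.5906 = 11.64 Ω.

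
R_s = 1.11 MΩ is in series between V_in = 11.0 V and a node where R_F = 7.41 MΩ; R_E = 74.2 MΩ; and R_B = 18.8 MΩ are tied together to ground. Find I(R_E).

I ≈ 0.121 µA

Equivalent of the parallel group: R_p = 4.960 MΩ.
V_A = 11.0 × 4.960/6.070 = 8.988 V.
Branch current I = V_A/R_E = 8.988/74.2 = 0.1211 µA.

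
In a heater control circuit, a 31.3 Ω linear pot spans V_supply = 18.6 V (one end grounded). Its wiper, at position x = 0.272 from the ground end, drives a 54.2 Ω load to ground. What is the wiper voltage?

V_out ≈ 4.54 V

Split the track: R_lower = x·R_p = 8.514 Ω, R_upper = (1−x)·R_p = 22.79 Ω.
(x·R_p) ‖ R_L = 7.358 Ω.
Then V_out = V_supply · 7.358/(22.79 + 7.358) = 4.540 V.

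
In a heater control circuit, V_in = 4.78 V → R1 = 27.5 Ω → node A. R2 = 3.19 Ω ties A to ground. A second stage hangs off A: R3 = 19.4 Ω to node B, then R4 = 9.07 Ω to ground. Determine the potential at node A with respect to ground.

V_A ≈ 0.452 V

Node A sees R2 in parallel with the series input of stage 2, R3 + R4 = 28.47 Ω.
R2 ‖ (R3+R4) = 2.869 Ω.
First divider: V_A = V_in · 2.869/(27.5 + 2.869) = 0.4515 V.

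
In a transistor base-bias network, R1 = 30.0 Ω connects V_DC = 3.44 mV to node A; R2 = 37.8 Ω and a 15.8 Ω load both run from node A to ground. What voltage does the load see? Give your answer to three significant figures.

First combine the lower leg with the load: R2 ‖ R_L = 11.14 Ω.
Voltage divider with the loaded lower leg: V_out = 3.44 × 11.14/(30.0 + 11.14) = 3.44 × 0.2708 = 0.9316 mV.
(Unloaded it would be 1.92 mV; the load pulls it down.)

V_out ≈ 0.932 mV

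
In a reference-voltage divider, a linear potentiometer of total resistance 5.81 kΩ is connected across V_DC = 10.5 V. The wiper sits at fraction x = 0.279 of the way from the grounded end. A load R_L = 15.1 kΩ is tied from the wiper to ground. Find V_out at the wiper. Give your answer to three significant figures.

V_out ≈ 2.72 V

Lower segment x·R_p = 1.621 kΩ; upper segment (1−x)·R_p = 4.189 kΩ.
(x·R_p) ‖ R_L = 1.464 kΩ.
V_out = 10.5 × 1.464/(4.189 + 1.464) = 2.719 V.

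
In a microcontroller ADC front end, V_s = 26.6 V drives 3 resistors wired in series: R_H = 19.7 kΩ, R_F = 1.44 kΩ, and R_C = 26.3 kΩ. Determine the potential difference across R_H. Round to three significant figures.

V ≈ 11.0 V

Total series resistance ΣR = 19.7 + 1.44 + 26.3 = 47.44 kΩ.
By the voltage-divider rule, V = 26.6 × 19.70/47.44 = 11.05 V.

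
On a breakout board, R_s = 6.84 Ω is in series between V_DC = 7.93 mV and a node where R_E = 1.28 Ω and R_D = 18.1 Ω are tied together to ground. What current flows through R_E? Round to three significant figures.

Combine the parallel branches: R_p = (1/1.28 + 1/18.1)⁻¹ = 1.195 Ω.
V_A by voltage divider: V_A = 7.93 × 1.195/(6.84 + 1.195) = 1.180 mV.
I(R_E) = V_A / R_E = 1.180/1.28 = 0.9217 mA.

I ≈ 0.922 mA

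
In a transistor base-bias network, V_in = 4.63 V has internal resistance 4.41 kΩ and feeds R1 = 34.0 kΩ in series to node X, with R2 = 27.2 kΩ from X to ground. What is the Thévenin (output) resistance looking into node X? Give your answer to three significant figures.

R_th ≈ 15.9 kΩ

R1' = 4.41 + 34.0 = 38.41 kΩ (source resistance + R1).
With V_in suppressed (replaced by a short), R_th = R1' ‖ R2 = (38.41 × 27.2)/(38.41 + 27.2) = 15.92 kΩ.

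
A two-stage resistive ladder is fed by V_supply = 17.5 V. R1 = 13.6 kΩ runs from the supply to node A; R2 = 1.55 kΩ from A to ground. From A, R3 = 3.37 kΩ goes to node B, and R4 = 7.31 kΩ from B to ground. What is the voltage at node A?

V_A ≈ 1.58 V

The second stage (R3 + R4 = 10.68 kΩ) loads node A in parallel with R2.
R2 ‖ (R3+R4) = 1.354 kΩ.
V_A = 17.5 × 1.354/(13.6 + 1.354) = 1.584 V.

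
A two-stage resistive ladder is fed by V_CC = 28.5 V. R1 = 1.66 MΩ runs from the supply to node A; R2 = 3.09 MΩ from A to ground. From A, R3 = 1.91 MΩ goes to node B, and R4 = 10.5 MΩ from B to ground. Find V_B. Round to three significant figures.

The second stage (R3 + R4 = 12.41 MΩ) loads node A in parallel with R2.
Effective lower resistance at A: R2 ‖ 12.41 = 2.474 MΩ.
V_A = 28.5 × 2.474/(1.66 + 2.474) = 17.06 V.
V_B = V_A × 0.8461 = 14.43 V.

V_B ≈ 14.4 V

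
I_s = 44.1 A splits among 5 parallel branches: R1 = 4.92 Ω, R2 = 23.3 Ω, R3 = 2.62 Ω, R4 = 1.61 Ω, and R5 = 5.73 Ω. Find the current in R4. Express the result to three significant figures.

ΣG = 1/4.92 + 1/23.3 + 1/2.62 + 1/1.61 + 1/5.73 = 1.423.
R4 takes the fraction G_k/ΣG = 0.6211/1.423 = 0.4363, so I = 44.1 × 0.4363 = 19.24 A.

I ≈ 19.2 A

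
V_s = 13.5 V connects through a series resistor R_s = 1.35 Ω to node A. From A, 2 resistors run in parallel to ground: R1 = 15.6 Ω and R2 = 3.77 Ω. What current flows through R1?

I ≈ 0.599 A

Equivalent of the parallel group: R_p = 3.036 Ω.
Node voltage V_A = V_s · R_p/(R_s + R_p) = 13.5 × 0.6922 = 9.345 V.
Branch current I = V_A/R1 = 9.345/15.6 = 0.5990 A.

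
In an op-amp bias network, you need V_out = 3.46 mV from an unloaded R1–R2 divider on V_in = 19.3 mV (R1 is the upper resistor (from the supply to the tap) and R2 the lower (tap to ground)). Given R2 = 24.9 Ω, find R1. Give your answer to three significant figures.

R1 ≈ 114 Ω

The divider ratio is R2/(R1+R2) = 3.46/19.3 = 0.1793.
Rearranging, R1 = R2·(1−k)/k = 24.9 × 4.578 = 114.0 Ω.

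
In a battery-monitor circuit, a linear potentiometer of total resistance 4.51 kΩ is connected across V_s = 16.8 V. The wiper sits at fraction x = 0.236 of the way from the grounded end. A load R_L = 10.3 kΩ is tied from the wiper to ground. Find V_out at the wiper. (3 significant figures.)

V_out ≈ 3.67 V

The pot divides into 3.446 kΩ above the wiper and 1.064 kΩ below.
(x·R_p) ‖ R_L = 0.9647 kΩ.
Then V_out = V_s · 0.9647/(3.446 + 0.9647) = 3.675 V.
(Unloaded: V_out = x·V_s = 3.96 V.)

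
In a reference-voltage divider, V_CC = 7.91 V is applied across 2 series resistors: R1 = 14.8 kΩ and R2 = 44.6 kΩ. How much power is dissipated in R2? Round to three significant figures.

The common current is I = 7.91/59.40 = 0.1332 mA.
V(R2) = I·R = 5.939 V; P = V·I = 5.939 × 0.1332 = 0.7909 mW.

P ≈ 0.791 mW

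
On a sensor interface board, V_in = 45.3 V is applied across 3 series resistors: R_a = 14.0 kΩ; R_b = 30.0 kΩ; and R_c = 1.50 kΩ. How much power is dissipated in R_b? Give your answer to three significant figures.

ΣR = 45.50 kΩ → I = 45.3/45.50 = 0.9956 mA.
P = I²R = 0.9912 × 30.0 = 29.74 mW.

P ≈ 29.7 mW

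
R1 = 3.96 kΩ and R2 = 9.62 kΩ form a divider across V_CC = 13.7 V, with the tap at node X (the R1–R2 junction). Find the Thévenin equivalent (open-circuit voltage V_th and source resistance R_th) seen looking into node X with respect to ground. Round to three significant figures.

V_th ≈ 9.71 V, R_th ≈ 2.81 kΩ

V_th is the unloaded tap voltage: V_CC · R2/(R1+R2) = 13.7 × 0.7084 = 9.705 V.
Looking into X with the source shorted: R_th = R1·R2/(R1+R2) = 3.960 × 9.62/13.58 = 2.805 kΩ.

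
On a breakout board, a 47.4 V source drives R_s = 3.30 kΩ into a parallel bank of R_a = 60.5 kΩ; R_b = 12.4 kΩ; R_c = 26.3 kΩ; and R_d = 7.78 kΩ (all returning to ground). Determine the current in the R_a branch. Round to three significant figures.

I ≈ 0.419 mA

Parallel bank: R_p = 1/(1/60.5 + 1/12.4 + 1/26.3 + 1/7.78) = 3.792 kΩ.
V_A = 47.4 × 3.792/7.092 = 25.34 V.
Branch current I = V_A/R_a = 25.34/60.5 = 0.4189 mA.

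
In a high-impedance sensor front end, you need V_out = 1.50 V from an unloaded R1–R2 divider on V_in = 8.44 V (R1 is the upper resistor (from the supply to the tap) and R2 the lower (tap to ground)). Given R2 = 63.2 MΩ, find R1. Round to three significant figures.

R1 ≈ 292 MΩ

V_out/V_in = R2/(R1+R2) = 0.1777.
Rearranging, R1 = R2·(1−k)/k = 63.2 × 4.627 = 292.4 MΩ.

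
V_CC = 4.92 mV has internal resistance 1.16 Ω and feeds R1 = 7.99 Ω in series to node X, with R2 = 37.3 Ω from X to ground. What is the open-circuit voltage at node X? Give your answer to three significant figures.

V_th ≈ 3.95 mV

R1' = 1.16 + 7.99 = 9.150 Ω (source resistance + R1).
V_th is the unloaded tap voltage: V_CC · R2/(R1'+R2) = 4.92 × 0.8030 = 3.951 mV.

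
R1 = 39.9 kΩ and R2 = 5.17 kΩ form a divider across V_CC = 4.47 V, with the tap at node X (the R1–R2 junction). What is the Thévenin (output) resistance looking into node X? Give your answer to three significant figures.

With V_CC suppressed (replaced by a short), R_th = R1 ‖ R2 = (39.90 × 5.17)/(39.90 + 5.17) = 4.577 kΩ.

R_th ≈ 4.58 kΩ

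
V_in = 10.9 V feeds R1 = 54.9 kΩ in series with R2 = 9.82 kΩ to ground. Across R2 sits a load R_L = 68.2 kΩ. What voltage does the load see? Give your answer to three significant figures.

R2 ‖ R_L = (9.82 × 68.2)/(9.82 + 68.2) = 8.584 kΩ.
Now apply the divider: V_out = 10.9 × 0.1352 = 1.474 V.
(Unloaded it would be 1.65 V; the load pulls it down.)

V_out ≈ 1.47 V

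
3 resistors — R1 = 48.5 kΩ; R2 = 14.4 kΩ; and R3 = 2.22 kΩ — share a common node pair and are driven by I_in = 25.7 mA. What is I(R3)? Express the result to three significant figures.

I ≈ 21.4 mA

ΣG = 1/48.5 + 1/14.4 + 1/2.22 = 0.5405.
R3 takes the fraction G_k/ΣG = 0.4505/0.5405 = 0.8334, so I = 25.7 × 0.8334 = 21.42 mA.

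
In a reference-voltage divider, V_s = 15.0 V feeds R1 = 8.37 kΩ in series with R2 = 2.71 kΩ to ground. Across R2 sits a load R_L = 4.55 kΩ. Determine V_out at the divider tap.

V_out ≈ 2.53 V

The load sits in parallel with R2, giving an effective lower resistance R2' = R2·R_L/(R2+R_L) = 1.698 kΩ.
Voltage divider with the loaded lower leg: V_out = 15.0 × 1.698/(8.37 + 1.698) = 15.0 × 0.1687 = 2.530 V.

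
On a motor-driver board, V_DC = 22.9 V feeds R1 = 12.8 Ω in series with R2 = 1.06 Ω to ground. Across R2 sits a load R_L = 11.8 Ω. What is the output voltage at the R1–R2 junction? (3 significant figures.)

The load sits in parallel with R2, giving an effective lower resistance R2' = R2·R_L/(R2+R_L) = 0.9726 Ω.
Then V_out = V_DC · R2'/(R1 + R2') = 22.9 × 0.9726/13.77 = 1.617 V.
(Unloaded it would be 1.75 V; the load pulls it down.)

V_out ≈ 1.62 V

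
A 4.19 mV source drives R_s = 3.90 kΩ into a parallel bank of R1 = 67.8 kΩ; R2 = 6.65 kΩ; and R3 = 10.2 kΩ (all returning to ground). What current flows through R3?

Parallel bank: R_p = 1/(1/67.8 + 1/6.65 + 1/10.2) = 3.800 kΩ.
V_A by voltage divider: V_A = 4.19 × 3.800/(3.90 + 3.800) = 2.068 mV.
Branch current I = V_A/R3 = 2.068/10.2 = 0.2027 µA.
(Equivalently: I_total = 0.5442 µA, then current-divider fraction G_k/ΣG = 0.3725.)

I ≈ 0.203 µA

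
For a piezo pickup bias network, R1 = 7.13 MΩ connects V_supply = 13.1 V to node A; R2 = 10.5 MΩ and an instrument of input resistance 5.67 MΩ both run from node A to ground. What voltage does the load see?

First combine the lower leg with the load: R2 ‖ R_L = 3.682 MΩ.
Now apply the divider: V_out = 13.1 × 0.3405 = 4.461 V.
(Unloaded it would be 7.80 V; the load pulls it down.)

V_out ≈ 4.46 V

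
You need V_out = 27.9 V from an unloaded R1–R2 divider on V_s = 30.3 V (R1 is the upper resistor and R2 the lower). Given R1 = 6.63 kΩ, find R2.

R2 ≈ 77.1 kΩ

The divider ratio is R2/(R1+R2) = 27.9/30.3 = 0.9208.
So R2 = R1 · V_out/(V_s − V_out) = 6.63 × 27.9/(30.3 − 27.9) = 6.63 × 11.62 = 77.07 kΩ.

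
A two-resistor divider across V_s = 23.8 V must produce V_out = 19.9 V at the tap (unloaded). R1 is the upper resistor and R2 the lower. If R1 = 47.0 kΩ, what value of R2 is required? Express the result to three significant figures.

V_out/V_s = R2/(R1+R2) = 0.8361.
Rearranging, R2 = R1·k/(1−k) = 47.0 × 5.103 = 239.8 kΩ.

R2 ≈ 240 kΩ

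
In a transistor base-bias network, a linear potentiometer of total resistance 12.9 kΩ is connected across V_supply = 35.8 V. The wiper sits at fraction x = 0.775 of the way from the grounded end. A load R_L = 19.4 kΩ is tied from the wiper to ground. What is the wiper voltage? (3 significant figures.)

V_out ≈ 24.9 V

Lower segment x·R_p = 9.998 kΩ; upper segment (1−x)·R_p = 2.902 kΩ.
R_L loads the lower segment: effective lower R = 6.598 kΩ.
Loaded-divider output: V_out = 35.8 × 0.6945 = 24.86 V.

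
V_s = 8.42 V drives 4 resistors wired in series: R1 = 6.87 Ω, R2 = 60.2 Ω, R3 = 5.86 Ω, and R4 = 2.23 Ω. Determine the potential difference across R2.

ΣR = 6.87 + 60.2 + 5.86 + 2.23 = 75.16 Ω.
Voltage divider: V = V_s · (60.20 / 75.16) = 8.42 × 0.8010 = 6.744 V.

V ≈ 6.74 V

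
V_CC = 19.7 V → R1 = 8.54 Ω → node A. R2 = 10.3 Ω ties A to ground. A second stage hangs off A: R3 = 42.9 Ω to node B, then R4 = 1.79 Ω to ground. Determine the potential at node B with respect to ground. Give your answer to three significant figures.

Node A sees R2 in parallel with the series input of stage 2, R3 + R4 = 44.69 Ω.
R2 ‖ (R3+R4) = 8.371 Ω.
First divider: V_A = V_CC · 8.371/(8.54 + 8.371) = 9.751 V.
Stage 2 is unloaded, so V_B = V_A · R4/(R3+R4) = 9.751 × 1.79/44.69 = 0.3906 V.

V_B ≈ 0.391 V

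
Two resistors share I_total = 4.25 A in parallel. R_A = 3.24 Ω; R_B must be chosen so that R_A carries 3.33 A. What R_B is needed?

Two-branch current divider: I_A = I_total · R_B/(R_A + R_B).
3.33/4.25 = R_B/(R_A + R_B) → R_B = R_A · (0.7835)/(1 − 0.7835) = 3.24 × 3.620 = 11.73 Ω.

R_B ≈ 11.7 Ω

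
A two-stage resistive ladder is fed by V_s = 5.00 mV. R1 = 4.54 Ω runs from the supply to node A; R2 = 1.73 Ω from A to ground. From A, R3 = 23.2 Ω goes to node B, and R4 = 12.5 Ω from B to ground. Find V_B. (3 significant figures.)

V_B ≈ 0.467 mV

Node A sees R2 in parallel with the series input of stage 2, R3 + R4 = 35.70 Ω.
Effective lower resistance at A: R2 ‖ 35.70 = 1.650 Ω.
First divider: V_A = V_s · 1.650/(4.54 + 1.650) = 1.333 mV.
V_B = V_A × 0.3501 = 0.4667 mV.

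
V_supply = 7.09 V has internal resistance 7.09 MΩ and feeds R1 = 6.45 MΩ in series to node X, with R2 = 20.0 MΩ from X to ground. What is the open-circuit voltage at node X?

V_th ≈ 4.23 V

R1' = 7.09 + 6.45 = 13.54 MΩ (source resistance + R1).
Open-circuit (no load on X): V_th = V_supply · R2/(R1' + R2) = 7.09 × 20.0/(13.54 + 20.0) = 4.228 V.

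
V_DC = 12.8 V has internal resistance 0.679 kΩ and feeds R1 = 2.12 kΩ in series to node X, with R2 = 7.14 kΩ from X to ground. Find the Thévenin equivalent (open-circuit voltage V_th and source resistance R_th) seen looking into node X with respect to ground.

V_th ≈ 9.20 V, R_th ≈ 2.01 kΩ

R1' = 0.679 + 2.12 = 2.799 kΩ (source resistance + R1).
V_th is the unloaded tap voltage: V_DC · R2/(R1'+R2) = 12.8 × 0.7184 = 9.195 V.
Looking into X with the source shorted: R_th = R1'·R2/(R1'+R2) = 2.799 × 7.14/9.939 = 2.011 kΩ.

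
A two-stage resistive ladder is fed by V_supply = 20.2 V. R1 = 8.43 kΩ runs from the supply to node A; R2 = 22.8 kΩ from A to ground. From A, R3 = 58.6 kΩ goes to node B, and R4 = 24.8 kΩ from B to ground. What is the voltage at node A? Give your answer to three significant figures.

V_A ≈ 13.7 V

Node A sees R2 in parallel with the series input of stage 2, R3 + R4 = 83.40 kΩ.
R2 ‖ (R3+R4) = 17.91 kΩ.
V_A = 20.2 × 17.91/(8.43 + 17.91) = 13.73 V.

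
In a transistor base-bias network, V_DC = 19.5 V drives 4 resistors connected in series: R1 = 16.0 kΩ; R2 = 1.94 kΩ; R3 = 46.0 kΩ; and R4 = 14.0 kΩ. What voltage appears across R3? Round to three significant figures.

V ≈ 11.5 V

Total series resistance ΣR = 16.0 + 1.94 + 46.0 + 14.0 = 77.94 kΩ.
By the voltage-divider rule, V = 19.5 × 46.00/77.94 = 11.51 V.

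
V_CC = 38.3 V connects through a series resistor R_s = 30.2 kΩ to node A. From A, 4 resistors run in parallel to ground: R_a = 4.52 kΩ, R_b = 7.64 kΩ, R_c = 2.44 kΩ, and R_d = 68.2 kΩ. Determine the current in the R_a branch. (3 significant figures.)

I ≈ 0.347 mA

Parallel bank: R_p = 1/(1/4.52 + 1/7.64 + 1/2.44 + 1/68.2) = 1.288 kΩ.
Node voltage V_A = V_CC · R_p/(R_s + R_p) = 38.3 × 0.04089 = 1.566 V.
Branch current I = V_A/R_a = 1.566/4.52 = 0.3465 mA.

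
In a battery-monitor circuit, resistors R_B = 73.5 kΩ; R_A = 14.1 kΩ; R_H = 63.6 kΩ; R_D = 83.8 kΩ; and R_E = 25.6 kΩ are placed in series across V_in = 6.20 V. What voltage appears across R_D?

V ≈ 1.99 V

Total series resistance ΣR = 73.5 + 14.1 + 63.6 + 83.8 + 25.6 = 260.6 kΩ.
Voltage divider: V = V_in · (83.80 / 260.6) = 6.20 × 0.3216 = 1.994 V.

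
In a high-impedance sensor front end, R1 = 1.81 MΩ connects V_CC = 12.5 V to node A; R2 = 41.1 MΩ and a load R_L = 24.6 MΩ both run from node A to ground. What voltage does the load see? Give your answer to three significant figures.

V_out ≈ 11.2 V

R2 ‖ R_L = (41.1 × 24.6)/(41.1 + 24.6) = 15.39 MΩ.
Voltage divider with the loaded lower leg: V_out = 12.5 × 15.39/(1.81 + 15.39) = 12.5 × 0.8948 = 11.18 V.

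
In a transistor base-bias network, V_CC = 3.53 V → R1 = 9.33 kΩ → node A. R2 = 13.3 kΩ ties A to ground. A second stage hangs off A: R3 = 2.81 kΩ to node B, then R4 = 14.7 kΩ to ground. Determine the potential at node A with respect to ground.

V_A ≈ 1.58 V

Node A sees R2 in parallel with the series input of stage 2, R3 + R4 = 17.51 kΩ.
Effective lower resistance at A: R2 ‖ 17.51 = 7.559 kΩ.
First divider: V_A = V_CC · 7.559/(9.33 + 7.559) = 1.580 V.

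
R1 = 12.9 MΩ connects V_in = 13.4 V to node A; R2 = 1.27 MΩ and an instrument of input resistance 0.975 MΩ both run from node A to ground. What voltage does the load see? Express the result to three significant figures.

R2 ‖ R_L = (1.27 × 0.975)/(1.27 + 0.975) = 0.5516 MΩ.
Then V_out = V_in · R2'/(R1 + R2') = 13.4 × 0.5516/13.45 = 0.5494 V.

V_out ≈ 0.549 V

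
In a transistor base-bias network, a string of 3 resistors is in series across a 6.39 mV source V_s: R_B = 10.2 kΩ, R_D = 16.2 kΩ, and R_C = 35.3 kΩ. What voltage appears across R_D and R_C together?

V ≈ 5.33 mV

Series total: ΣR = 10.2 + 16.2 + 35.3 = 61.70 kΩ.
R_{R_D..R_C} = 16.2 + 35.3 = 51.50 kΩ.
By the voltage-divider rule, V = 6.39 × 51.50/61.70 = 5.334 mV.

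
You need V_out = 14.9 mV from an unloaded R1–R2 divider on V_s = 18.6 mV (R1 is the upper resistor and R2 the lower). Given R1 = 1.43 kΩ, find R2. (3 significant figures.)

Required fraction k = V_out/V_s = 0.8011.
R2 = R1 · 0.8011/(1 − 0.8011) = 5.759 kΩ.

R2 ≈ 5.76 kΩ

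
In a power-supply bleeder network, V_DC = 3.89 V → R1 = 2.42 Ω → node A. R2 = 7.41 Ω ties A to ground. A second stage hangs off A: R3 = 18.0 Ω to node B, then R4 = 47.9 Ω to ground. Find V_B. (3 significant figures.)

The second stage (R3 + R4 = 65.90 Ω) loads node A in parallel with R2.
R2 ‖ (R3+R4) = 6.661 Ω.
V_A = 3.89 × 6.661/(2.42 + 6.661) = 2.853 V.
Stage 2 is unloaded, so V_B = V_A · R4/(R3+R4) = 2.853 × 47.9/65.90 = 2.074 V.

V_B ≈ 2.07 V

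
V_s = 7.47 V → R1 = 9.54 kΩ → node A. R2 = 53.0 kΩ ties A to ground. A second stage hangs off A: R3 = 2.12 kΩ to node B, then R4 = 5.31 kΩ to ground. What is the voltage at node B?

Looking into the second stage from A: R3 + R4 = 7.430 kΩ appears in parallel with R2.
Effective lower resistance at A: R2 ‖ 7.430 = 6.516 kΩ.
First divider: V_A = V_s · 6.516/(9.54 + 6.516) = 3.032 V.
V_B = V_A × 0.7147 = 2.167 V.

V_B ≈ 2.17 V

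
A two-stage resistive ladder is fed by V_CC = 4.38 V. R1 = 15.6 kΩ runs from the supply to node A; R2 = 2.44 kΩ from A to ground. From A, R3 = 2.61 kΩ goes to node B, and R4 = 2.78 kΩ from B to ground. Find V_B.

The second stage (R3 + R4 = 5.390 kΩ) loads node A in parallel with R2.
R2 ‖ (R3+R4) = 1.680 kΩ.
V_A = 4.38 × 1.680/(15.6 + 1.680) = 0.4258 V.
Stage 2 is unloaded, so V_B = V_A · R4/(R3+R4) = 0.4258 × 2.78/5.390 = 0.2196 V.

V_B ≈ 0.220 V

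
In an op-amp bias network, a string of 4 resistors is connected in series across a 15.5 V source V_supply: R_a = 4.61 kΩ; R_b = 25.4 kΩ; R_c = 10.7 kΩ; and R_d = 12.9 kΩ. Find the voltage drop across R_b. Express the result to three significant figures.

Series total: ΣR = 4.61 + 25.4 + 10.7 + 12.9 = 53.61 kΩ.
Voltage divider: V = V_supply · (25.40 / 53.61) = 15.5 × 0.4738 = 7.344 V.

V ≈ 7.34 V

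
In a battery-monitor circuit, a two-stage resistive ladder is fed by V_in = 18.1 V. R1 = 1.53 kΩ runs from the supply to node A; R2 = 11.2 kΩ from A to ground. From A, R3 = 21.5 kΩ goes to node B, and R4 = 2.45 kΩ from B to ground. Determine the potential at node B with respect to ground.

V_B ≈ 1.54 V

Looking into the second stage from A: R3 + R4 = 23.95 kΩ appears in parallel with R2.
R2 ‖ (R3+R4) = 7.631 kΩ.
V_A = 18.1 × 7.631/(1.53 + 7.631) = 15.08 V.
V_B = V_A × 0.1023 = 1.542 V.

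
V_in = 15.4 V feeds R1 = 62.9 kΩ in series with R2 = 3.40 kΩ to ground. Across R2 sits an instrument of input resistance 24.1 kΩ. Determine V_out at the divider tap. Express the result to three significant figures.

V_out ≈ 0.697 V

First combine the lower leg with the load: R2 ‖ R_L = 2.980 kΩ.
Voltage divider with the loaded lower leg: V_out = 15.4 × 2.980/(62.9 + 2.980) = 15.4 × 0.04523 = 0.6965 V.
(Unloaded it would be 0.790 V; the load pulls it down.)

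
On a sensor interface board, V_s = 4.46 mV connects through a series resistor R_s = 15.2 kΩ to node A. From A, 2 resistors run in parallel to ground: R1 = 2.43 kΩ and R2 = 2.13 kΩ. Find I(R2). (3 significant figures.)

I ≈ 0.145 µA

Combine the parallel branches: R_p = (1/2.43 + 1/2.13)⁻¹ = 1.135 kΩ.
V_A = 4.46 × 1.135/16.34 = 0.3099 mV.
Branch current I = V_A/R2 = 0.3099/2.13 = 0.1455 µA.
(Check via current divider: I_total = 0.2730 µA; share G_k/ΣG = 0.5329 → same result.)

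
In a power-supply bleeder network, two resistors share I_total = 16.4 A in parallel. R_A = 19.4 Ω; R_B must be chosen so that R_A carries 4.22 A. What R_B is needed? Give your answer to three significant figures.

In a two-way split, I_A/I_total = R_B/(R_A + R_B).
With f = 0.2573, R_B = R_A · f/(1−f) = 19.4 × 0.3465 = 6.722 Ω.

R_B ≈ 6.72 Ω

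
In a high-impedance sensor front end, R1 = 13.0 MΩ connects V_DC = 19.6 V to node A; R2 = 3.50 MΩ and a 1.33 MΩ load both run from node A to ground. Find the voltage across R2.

The load sits in parallel with R2, giving an effective lower resistance R2' = R2·R_L/(R2+R_L) = 0.9638 MΩ.
Voltage divider with the loaded lower leg: V_out = 19.6 × 0.9638/(13.0 + 0.9638) = 19.6 × 0.06902 = 1.353 V.
(Unloaded it would be 4.16 V; the load pulls it down.)

V_out ≈ 1.35 V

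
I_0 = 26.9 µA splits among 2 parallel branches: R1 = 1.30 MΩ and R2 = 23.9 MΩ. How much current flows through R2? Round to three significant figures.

I ≈ 1.39 µA

For two parallel branches, I_k = I_0 · (other R)/(sum of R).
So I = 26.9 × 1.30/25.20 = 1.388 µA.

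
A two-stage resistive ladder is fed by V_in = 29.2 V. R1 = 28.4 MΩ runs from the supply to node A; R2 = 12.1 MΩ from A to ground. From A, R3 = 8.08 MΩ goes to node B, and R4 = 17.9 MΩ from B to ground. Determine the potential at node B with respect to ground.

Looking into the second stage from A: R3 + R4 = 25.98 MΩ appears in parallel with R2.
Effective lower resistance at A: R2 ‖ 25.98 = 8.255 MΩ.
V_A = 29.2 × 8.255/(28.4 + 8.255) = 6.576 V.
V_B = V_A × 0.6890 = 4.531 V.

V_B ≈ 4.53 V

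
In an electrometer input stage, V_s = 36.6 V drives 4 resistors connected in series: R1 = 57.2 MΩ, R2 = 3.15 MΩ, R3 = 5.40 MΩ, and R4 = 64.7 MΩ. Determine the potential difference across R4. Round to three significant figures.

V ≈ 18.2 V

ΣR = 57.2 + 3.15 + 5.40 + 64.7 = 130.5 MΩ.
By the voltage-divider rule, V = 36.6 × 64.70/130.5 = 18.15 V.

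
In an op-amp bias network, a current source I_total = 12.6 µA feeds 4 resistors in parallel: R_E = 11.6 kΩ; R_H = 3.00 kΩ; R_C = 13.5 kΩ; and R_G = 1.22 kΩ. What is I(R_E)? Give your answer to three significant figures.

ΣG = 1/11.6 + 1/3.00 + 1/13.5 + 1/1.22 = 1.313.
By the current-divider rule, I = I_total · G_k/ΣG = 12.6 × 0.06564 = 0.8271 µA.

I ≈ 0.827 µA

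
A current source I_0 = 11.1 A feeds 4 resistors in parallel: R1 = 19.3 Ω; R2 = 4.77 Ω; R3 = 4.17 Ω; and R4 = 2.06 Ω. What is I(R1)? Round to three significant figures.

I ≈ 0.583 A

Total conductance ΣG = 1/19.3 + 1/4.77 + 1/4.17 + 1/2.06 = 0.9867 (units of 1/Ω).
R1 takes the fraction G_k/ΣG = 0.05181/0.9867 = 0.05251, so I = 11.1 × 0.05251 = 0.5829 A.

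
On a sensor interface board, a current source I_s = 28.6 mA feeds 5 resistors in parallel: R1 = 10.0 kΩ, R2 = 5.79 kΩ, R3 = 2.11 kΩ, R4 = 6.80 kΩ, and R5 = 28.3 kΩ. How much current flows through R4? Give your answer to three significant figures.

I ≈ 4.53 mA

Conductances: ΣG = 1/10.0 + 1/5.79 + 1/2.11 + 1/6.80 + 1/28.3 = 0.9290 (1/kΩ).
R4 takes the fraction G_k/ΣG = 0.1471/0.9290 = 0.1583, so I = 28.6 × 0.1583 = 4.527 mA.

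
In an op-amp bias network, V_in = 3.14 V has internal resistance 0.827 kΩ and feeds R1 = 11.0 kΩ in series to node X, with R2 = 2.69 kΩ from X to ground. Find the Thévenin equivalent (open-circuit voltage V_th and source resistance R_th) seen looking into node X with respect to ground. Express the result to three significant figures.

R1' = 0.827 + 11.0 = 11.83 kΩ (source resistance + R1).
With X open, the divider is unloaded: V_th = 3.14 × 2.69/14.52 = 0.5818 V.
Zeroing V_in shorts the top of R1' to ground, so R_th = R1' ‖ R2 = 2.192 kΩ.

V_th ≈ 0.582 V, R_th ≈ 2.19 kΩ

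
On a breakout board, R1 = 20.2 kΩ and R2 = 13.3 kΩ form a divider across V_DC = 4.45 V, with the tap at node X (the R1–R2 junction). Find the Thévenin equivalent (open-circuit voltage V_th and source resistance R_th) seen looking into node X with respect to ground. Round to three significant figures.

V_th ≈ 1.77 V, R_th ≈ 8.02 kΩ

Open-circuit (no load on X): V_th = V_DC · R2/(R1 + R2) = 4.45 × 13.3/(20.20 + 13.3) = 1.767 V.
Looking into X with the source shorted: R_th = R1·R2/(R1+R2) = 20.20 × 13.3/33.50 = 8.020 kΩ.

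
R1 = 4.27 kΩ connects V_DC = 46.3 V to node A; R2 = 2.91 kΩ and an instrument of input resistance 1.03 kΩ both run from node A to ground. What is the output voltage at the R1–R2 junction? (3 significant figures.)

The load sits in parallel with R2, giving an effective lower resistance R2' = R2·R_L/(R2+R_L) = 0.7607 kΩ.
Now apply the divider: V_out = 46.3 × 0.1512 = 7.001 V.

V_out ≈ 7.00 V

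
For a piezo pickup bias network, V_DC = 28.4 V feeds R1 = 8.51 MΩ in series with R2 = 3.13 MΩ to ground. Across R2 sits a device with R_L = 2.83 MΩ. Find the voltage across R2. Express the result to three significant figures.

First combine the lower leg with the load: R2 ‖ R_L = 1.486 MΩ.
Then V_out = V_DC · R2'/(R1 + R2') = 28.4 × 1.486/9.996 = 4.222 V.
(Unloaded it would be 7.64 V; the load pulls it down.)

V_out ≈ 4.22 V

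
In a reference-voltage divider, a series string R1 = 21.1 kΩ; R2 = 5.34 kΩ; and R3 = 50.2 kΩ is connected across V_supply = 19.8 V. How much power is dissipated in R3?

P ≈ 3.35 mW

Series current I = V_supply/ΣR = 19.8/76.64 = 0.2584 mA.
P(R3) = I²·R3 = (0.2584)² × 50.2 = 3.351 mW.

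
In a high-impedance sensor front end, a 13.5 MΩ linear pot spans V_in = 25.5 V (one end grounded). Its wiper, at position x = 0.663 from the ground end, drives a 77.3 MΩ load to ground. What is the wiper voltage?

V_out ≈ 16.3 V

Lower segment x·R_p = 8.950 MΩ; upper segment (1−x)·R_p = 4.549 MΩ.
R_L loads the lower segment: effective lower R = 8.022 MΩ.
Then V_out = V_in · 8.022/(4.549 + 8.022) = 16.27 V.
(Unloaded: V_out = x·V_in = 16.9 V.)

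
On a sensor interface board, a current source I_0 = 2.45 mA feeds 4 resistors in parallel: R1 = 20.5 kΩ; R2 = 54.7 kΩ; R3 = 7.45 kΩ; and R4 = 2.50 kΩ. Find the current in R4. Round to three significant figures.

ΣG = 1/20.5 + 1/54.7 + 1/7.45 + 1/2.50 = 0.6013.
By the current-divider rule, I = I_0 · G_k/ΣG = 2.45 × 0.6652 = 1.630 mA.

I ≈ 1.63 mA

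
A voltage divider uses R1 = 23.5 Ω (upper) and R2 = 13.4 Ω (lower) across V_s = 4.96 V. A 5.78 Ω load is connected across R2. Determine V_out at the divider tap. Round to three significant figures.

The load sits in parallel with R2, giving an effective lower resistance R2' = R2·R_L/(R2+R_L) = 4.038 Ω.
Now apply the divider: V_out = 4.96 × 0.1466 = 0.7273 V.

V_out ≈ 0.727 V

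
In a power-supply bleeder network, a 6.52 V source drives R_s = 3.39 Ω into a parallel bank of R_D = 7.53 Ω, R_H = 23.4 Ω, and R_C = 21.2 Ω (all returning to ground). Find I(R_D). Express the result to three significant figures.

Equivalent of the parallel group: R_p = 4.490 Ω.
V_A = 6.52 × 4.490/7.880 = 3.715 V.
I(R_D) = V_A / R_D = 3.715/7.53 = 0.4934 A.

I ≈ 0.493 A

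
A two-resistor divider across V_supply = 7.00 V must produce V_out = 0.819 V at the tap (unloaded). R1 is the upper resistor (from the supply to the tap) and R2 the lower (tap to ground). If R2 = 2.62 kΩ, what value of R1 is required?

R1 ≈ 19.8 kΩ

V_out/V_supply = R2/(R1+R2) = 0.1170.
R1 = R2·(1/k − 1) = 2.62 × 7.547 = 19.77 kΩ.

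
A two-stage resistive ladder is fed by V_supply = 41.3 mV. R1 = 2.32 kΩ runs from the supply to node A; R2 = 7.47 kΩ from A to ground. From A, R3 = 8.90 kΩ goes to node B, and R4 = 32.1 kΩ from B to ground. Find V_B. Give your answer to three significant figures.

Node A sees R2 in parallel with the series input of stage 2, R3 + R4 = 41.00 kΩ.
Effective lower resistance at A: R2 ‖ 41.00 = 6.319 kΩ.
So V_A = 41.3 × 0.7314 = 30.21 mV.
V_B = V_A × 0.7829 = 23.65 mV.

V_B ≈ 23.7 mV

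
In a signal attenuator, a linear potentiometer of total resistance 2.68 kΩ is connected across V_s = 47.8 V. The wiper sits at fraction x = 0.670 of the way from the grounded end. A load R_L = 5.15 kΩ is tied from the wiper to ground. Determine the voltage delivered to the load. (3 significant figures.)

Split the track: R_lower = x·R_p = 1.796 kΩ, R_upper = (1−x)·R_p = 0.8844 kΩ.
(x·R_p) ‖ R_L = 1.331 kΩ.
V_out = 47.8 × 1.331/(0.8844 + 1.331) = 28.72 V.
(Unloaded: V_out = x·V_s = 32.0 V.)

V_out ≈ 28.7 V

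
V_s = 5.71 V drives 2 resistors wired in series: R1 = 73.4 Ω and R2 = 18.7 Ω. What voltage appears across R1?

V ≈ 4.55 V

Total series resistance ΣR = 73.4 + 18.7 = 92.10 Ω.
V = V_s · R/ΣR = 5.71 × 0.7970 = 4.551 V.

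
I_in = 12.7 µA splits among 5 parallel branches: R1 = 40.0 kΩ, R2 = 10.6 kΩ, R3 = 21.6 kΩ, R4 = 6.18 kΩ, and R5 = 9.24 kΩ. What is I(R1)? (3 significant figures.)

Total conductance ΣG = 1/40.0 + 1/10.6 + 1/21.6 + 1/6.18 + 1/9.24 = 0.4357 (units of 1/kΩ).
By the current-divider rule, I = I_in · G_k/ΣG = 12.7 × 0.05738 = 0.7288 µA.

I ≈ 0.729 µA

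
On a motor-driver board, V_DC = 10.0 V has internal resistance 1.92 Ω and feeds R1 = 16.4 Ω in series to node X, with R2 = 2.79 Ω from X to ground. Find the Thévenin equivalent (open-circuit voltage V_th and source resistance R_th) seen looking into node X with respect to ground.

V_th ≈ 1.32 V, R_th ≈ 2.42 Ω

R1' = 1.92 + 16.4 = 18.32 Ω (source resistance + R1).
V_th is the unloaded tap voltage: V_DC · R2/(R1'+R2) = 10.0 × 0.1322 = 1.322 V.
With V_DC suppressed (replaced by a short), R_th = R1' ‖ R2 = (18.32 × 2.79)/(18.32 + 2.79) = 2.421 Ω.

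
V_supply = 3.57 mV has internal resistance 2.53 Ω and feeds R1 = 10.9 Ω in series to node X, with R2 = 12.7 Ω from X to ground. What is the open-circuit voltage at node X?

R1' = 2.53 + 10.9 = 13.43 Ω (source resistance + R1).
Open-circuit (no load on X): V_th = V_supply · R2/(R1' + R2) = 3.57 × 12.7/(13.43 + 12.7) = 1.735 mV.

V_th ≈ 1.74 mV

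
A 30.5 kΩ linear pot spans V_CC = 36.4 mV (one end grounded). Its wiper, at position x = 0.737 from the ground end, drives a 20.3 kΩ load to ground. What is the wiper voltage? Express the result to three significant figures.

V_out ≈ 20.8 mV

Lower segment x·R_p = 22.48 kΩ; upper segment (1−x)·R_p = 8.021 kΩ.
R_L loads the lower segment: effective lower R = 10.67 kΩ.
Loaded-divider output: V_out = 36.4 × 0.5708 = 20.78 mV.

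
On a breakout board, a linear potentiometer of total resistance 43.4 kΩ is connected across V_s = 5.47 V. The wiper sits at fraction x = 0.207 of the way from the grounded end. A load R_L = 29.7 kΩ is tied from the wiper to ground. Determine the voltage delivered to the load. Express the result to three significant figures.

Split the track: R_lower = x·R_p = 8.984 kΩ, R_upper = (1−x)·R_p = 34.42 kΩ.
Lower segment in parallel with the load: 8.984 ‖ 29.7 = 6.897 kΩ.
Loaded-divider output: V_out = 5.47 × 0.1670 = 0.9132 V.

V_out ≈ 0.913 V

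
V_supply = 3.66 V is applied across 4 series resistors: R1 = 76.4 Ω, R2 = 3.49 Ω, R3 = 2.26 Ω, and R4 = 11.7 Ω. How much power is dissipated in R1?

P ≈ 0.116 W

Series current I = V_supply/ΣR = 3.66/93.85 = 0.03900 A.
V(R1) = I·R = 2.979 V; P = V·I = 2.979 × 0.03900 = 0.1162 W.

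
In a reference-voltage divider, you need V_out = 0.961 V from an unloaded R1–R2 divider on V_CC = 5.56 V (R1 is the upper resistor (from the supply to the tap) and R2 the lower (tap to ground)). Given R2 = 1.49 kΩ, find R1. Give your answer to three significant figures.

V_out/V_CC = R2/(R1+R2) = 0.1728.
So R1 = R2 · (V_CC/V_out − 1) = 1.49 × (5.56/0.961 − 1) = 1.49 × 4.786 = 7.131 kΩ.

R1 ≈ 7.13 kΩ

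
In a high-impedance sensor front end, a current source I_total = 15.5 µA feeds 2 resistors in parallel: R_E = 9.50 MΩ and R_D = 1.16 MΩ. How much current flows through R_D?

I ≈ 13.8 µA

With just two branches, the current splits inversely with resistance.
I(R_D) = 15.5 × 9.50/(9.50 + 1.16) = 15.5 × 0.8912 = 13.81 µA.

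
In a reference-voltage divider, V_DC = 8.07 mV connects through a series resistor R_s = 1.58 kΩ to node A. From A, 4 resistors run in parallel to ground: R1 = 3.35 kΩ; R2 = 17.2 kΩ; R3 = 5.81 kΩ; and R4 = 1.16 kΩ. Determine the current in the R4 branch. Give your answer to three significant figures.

Equivalent of the parallel group: R_p = 0.7190 kΩ.
V_A by voltage divider: V_A = 8.07 × 0.7190/(1.58 + 0.7190) = 2.524 mV.
Branch current I = V_A/R4 = 2.524/1.16 = 2.176 µA.

I ≈ 2.18 µA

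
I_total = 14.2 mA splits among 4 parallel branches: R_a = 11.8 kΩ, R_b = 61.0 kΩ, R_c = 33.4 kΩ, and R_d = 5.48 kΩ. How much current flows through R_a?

Conductances: ΣG = 1/11.8 + 1/61.0 + 1/33.4 + 1/5.48 = 0.3136 (1/kΩ).
R_a takes the fraction G_k/ΣG = 0.08475/0.3136 = 0.2703, so I = 14.2 × 0.2703 = 3.838 mA.

I ≈ 3.84 mA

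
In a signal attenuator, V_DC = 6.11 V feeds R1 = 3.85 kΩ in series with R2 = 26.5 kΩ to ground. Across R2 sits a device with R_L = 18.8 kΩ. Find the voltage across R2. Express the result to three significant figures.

V_out ≈ 4.53 V

R2 ‖ R_L = (26.5 × 18.8)/(26.5 + 18.8) = 11.00 kΩ.
Voltage divider with the loaded lower leg: V_out = 6.11 × 11.00/(3.85 + 11.00) = 6.11 × 0.7407 = 4.526 V.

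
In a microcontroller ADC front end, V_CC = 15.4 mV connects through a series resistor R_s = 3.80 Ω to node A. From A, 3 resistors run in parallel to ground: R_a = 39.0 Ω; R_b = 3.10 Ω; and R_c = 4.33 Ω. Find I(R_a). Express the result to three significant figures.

I ≈ 0.123 mA

Equivalent of the parallel group: R_p = 1.727 Ω.
V_A = 15.4 × 1.727/5.527 = 4.811 mV.
Branch current I = V_A/R_a = 4.811/39.0 = 0.1234 mA.
(Check via current divider: I_total = 2.787 mA; share G_k/ΣG = 0.04427 → same result.)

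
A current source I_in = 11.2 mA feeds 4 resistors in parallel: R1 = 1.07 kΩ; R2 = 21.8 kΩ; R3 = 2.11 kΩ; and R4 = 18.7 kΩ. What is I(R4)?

Total conductance ΣG = 1/1.07 + 1/21.8 + 1/2.11 + 1/18.7 = 1.508 (units of 1/kΩ).
R4 takes the fraction G_k/ΣG = 0.05348/1.508 = 0.03546, so I = 11.2 × 0.03546 = 0.3972 mA.

I ≈ 0.397 mA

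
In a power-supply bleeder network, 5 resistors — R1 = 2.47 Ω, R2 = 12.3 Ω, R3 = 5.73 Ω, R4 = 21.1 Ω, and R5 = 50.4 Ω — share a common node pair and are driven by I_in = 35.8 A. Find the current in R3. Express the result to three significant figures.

I ≈ 8.58 A

Conductances: ΣG = 1/2.47 + 1/12.3 + 1/5.73 + 1/21.1 + 1/50.4 = 0.7279 (1/Ω).
By the current-divider rule, I = I_in · G_k/ΣG = 35.8 × 0.2398 = 8.583 A.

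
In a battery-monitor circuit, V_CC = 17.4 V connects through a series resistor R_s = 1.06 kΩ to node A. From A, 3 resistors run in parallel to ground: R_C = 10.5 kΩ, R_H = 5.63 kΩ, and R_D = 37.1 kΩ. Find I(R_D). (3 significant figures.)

Combine the parallel branches: R_p = (1/10.5 + 1/5.63 + 1/37.1)⁻¹ = 3.335 kΩ.
V_A by voltage divider: V_A = 17.4 × 3.335/(1.06 + 3.335) = 13.20 V.
Branch current I = V_A/R_D = 13.20/37.1 = 0.3559 mA.
(Check via current divider: I_total = 3.959 mA; share G_k/ΣG = 0.08990 → same result.)

I ≈ 0.356 mA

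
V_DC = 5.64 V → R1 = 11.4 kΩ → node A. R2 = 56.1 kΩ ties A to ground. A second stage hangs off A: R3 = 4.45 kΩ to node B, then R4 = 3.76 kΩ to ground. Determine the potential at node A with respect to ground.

V_A ≈ 2.18 V

The second stage (R3 + R4 = 8.210 kΩ) loads node A in parallel with R2.
R2 ‖ (R3+R4) = 7.162 kΩ.
First divider: V_A = V_DC · 7.162/(11.4 + 7.162) = 2.176 V.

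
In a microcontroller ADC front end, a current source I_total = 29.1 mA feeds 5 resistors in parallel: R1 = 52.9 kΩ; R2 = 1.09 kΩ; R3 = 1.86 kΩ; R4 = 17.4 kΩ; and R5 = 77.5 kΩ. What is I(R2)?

I ≈ 17.3 mA

Total conductance ΣG = 1/52.9 + 1/1.09 + 1/1.86 + 1/17.4 + 1/77.5 = 1.544 (units of 1/kΩ).
By the current-divider rule, I = I_total · G_k/ΣG = 29.1 × 0.5941 = 17.29 mA.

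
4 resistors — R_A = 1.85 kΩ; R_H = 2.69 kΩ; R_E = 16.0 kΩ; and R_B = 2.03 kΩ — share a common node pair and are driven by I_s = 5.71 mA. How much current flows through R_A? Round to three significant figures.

I ≈ 2.10 mA

Total conductance ΣG = 1/1.85 + 1/2.69 + 1/16.0 + 1/2.03 = 1.467 (units of 1/kΩ).
Current divider: I(R_A) = I_s · G_k/ΣG = 5.71 × (0.5405/1.467) = 5.71 × 0.3684 = 2.103 mA.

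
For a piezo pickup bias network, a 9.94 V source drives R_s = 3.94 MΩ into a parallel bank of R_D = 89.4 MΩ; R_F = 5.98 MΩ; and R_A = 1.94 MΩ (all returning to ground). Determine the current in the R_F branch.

I ≈ 0.445 µA

Combine the parallel branches: R_p = (1/89.4 + 1/5.98 + 1/1.94)⁻¹ = 1.441 MΩ.
Node voltage V_A = V_DC · R_p/(R_s + R_p) = 9.94 × 0.2678 = 2.662 V.
Branch current I = V_A/R_F = 2.662/5.98 = 0.4452 µA.
(Check via current divider: I_total = 1.847 µA; share G_k/ΣG = 0.2410 → same result.)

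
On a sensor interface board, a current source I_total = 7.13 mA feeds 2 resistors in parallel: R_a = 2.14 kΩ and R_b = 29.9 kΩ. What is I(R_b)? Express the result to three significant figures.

I ≈ 0.476 mA

For two parallel branches, I_k = I_total · (other R)/(sum of R).
I(R_b) = 7.13 × 2.14/(2.14 + 29.9) = 7.13 × 0.06679 = 0.4762 mA.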